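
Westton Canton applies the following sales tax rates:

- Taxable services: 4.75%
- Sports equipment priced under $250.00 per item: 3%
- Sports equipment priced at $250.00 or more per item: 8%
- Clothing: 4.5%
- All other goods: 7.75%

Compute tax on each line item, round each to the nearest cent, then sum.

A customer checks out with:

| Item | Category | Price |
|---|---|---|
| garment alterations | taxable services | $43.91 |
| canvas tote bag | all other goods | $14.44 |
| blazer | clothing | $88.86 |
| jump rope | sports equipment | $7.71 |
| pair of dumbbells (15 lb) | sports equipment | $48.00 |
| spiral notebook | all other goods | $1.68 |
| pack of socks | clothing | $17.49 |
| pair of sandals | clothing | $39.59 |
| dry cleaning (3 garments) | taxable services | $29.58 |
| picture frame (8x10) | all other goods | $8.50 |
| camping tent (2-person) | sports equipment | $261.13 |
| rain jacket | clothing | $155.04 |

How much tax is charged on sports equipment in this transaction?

$22.56

Jump rope $7.71: sports equipment, under $250.00 → 3% → $0.23
Pair of dumbbells (15 lb) $48.00: sports equipment, under $250.00 → 3% → $1.44
Camping tent (2-person) $261.13: sports equipment, $250.00 or more → 8% → $20.89
Tax on sports equipment = $0.23 + $1.44 + $20.89 = $22.56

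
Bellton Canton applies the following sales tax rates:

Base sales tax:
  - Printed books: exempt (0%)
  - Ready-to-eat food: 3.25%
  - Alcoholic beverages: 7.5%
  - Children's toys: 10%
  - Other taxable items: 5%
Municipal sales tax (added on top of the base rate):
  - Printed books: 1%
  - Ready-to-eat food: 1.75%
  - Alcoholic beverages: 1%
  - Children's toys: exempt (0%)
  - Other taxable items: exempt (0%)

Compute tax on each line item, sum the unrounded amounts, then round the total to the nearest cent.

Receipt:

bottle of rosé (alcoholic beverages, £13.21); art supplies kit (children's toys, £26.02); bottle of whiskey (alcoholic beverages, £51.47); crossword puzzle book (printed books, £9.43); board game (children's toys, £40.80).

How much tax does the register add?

Bottle of rosé £13.21: alcoholic beverages → 7.5% + 1% municipal = 8.5% → £1.12285
Art supplies kit £26.02: children's toys → 10% + 0% municipal = 10% → £2.602
Bottle of whiskey £51.47: alcoholic beverages → 7.5% + 1% municipal = 8.5% → £4.37495
Crossword puzzle book £9.43: printed books → 0% + 1% municipal = 1% → £0.0943
Board game £40.80: children's toys → 10% + 0% municipal = 10% → £4.08
Unrounded tax sum = £12.2741 → £12.27

£12.27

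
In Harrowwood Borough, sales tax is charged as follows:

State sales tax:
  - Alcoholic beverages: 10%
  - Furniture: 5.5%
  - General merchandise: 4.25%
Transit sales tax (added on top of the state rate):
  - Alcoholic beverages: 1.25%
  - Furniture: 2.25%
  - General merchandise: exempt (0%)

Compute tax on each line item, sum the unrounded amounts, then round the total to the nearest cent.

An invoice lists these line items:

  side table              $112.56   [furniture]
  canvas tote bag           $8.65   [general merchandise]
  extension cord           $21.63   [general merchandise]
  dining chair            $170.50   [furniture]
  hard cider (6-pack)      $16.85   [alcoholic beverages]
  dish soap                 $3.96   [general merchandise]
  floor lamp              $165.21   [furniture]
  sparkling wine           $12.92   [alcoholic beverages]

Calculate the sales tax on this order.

$39.55

Side table $112.56: furniture → 5.5% + 2.25% transit = 7.75% → $8.7234
Canvas tote bag $8.65: general merchandise → 4.25% + 0% transit = 4.25% → $0.367625
Extension cord $21.63: general merchandise → 4.25% + 0% transit = 4.25% → $0.919275
Dining chair $170.50: furniture → 5.5% + 2.25% transit = 7.75% → $13.21375
Hard cider (6-pack) $16.85: alcoholic beverages → 10% + 1.25% transit = 11.25% → $1.895625
Dish soap $3.96: general merchandise → 4.25% + 0% transit = 4.25% → $0.1683
Floor lamp $165.21: furniture → 5.5% + 2.25% transit = 7.75% → $12.803775
Sparkling wine $12.92: alcoholic beverages → 10% + 1.25% transit = 11.25% → $1.4535
Unrounded tax sum = $39.54525 → $39.55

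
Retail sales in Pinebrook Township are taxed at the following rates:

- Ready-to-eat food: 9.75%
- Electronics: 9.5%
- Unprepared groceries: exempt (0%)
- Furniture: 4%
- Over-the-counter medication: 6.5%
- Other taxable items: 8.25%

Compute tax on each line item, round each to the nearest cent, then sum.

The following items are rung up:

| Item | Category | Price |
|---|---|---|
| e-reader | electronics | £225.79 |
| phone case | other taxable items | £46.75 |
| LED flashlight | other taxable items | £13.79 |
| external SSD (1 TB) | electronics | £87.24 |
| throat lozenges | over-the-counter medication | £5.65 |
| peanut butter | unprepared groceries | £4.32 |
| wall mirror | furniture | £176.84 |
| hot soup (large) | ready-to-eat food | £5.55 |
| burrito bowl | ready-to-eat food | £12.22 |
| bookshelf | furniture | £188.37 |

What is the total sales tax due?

£51.44

E-reader £225.79: electronics → 9.5% → £21.45
Phone case £46.75: other taxable items → 8.25% → £3.86
LED flashlight £13.79: other taxable items → 8.25% → £1.14
External SSD (1 TB) £87.24: electronics → 9.5% → £8.29
Throat lozenges £5.65: over-the-counter medication → 6.5% → £0.37
Peanut butter £4.32: unprepared groceries → 0% → £0.00
Wall mirror £176.84: furniture → 4% → £7.07
Hot soup (large) £5.55: ready-to-eat food → 9.75% → £0.54
Burrito bowl £12.22: ready-to-eat food → 9.75% → £1.19
Bookshelf £188.37: furniture → 4% → £7.53
Total tax = £21.45 + £3.86 + £1.14 + £8.29 + £0.37 + £7.07 + £0.54 + £1.19 + £7.53 = £51.44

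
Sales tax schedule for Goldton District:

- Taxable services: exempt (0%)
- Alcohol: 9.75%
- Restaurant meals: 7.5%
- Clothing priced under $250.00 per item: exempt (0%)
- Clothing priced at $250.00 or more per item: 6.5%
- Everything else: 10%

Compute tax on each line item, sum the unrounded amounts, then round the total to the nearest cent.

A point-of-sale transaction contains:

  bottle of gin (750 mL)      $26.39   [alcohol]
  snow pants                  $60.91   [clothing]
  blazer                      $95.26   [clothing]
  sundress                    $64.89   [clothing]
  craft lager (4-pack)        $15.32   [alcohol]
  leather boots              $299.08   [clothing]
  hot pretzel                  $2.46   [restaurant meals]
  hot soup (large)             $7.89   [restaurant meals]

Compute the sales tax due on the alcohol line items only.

$4.07

Bottle of gin (750 mL) $26.39: alcohol → 9.75% → $2.573025
Craft lager (4-pack) $15.32: alcohol → 9.75% → $1.4937
Tax on alcohol: unrounded sum = $4.066725 → $4.07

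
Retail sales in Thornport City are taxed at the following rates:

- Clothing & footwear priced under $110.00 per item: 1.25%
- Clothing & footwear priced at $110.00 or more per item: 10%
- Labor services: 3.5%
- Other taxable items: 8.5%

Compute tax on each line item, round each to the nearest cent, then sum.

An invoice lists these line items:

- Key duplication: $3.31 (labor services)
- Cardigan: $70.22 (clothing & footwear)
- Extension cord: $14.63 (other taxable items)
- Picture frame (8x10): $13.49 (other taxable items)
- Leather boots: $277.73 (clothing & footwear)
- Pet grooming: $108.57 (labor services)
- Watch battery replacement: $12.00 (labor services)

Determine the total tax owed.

$35.38

Key duplication $3.31: labor services → 3.5% → $0.12
Cardigan $70.22: clothing & footwear, under $110.00 → 1.25% → $0.88
Extension cord $14.63: other taxable items → 8.5% → $1.24
Picture frame (8x10) $13.49: other taxable items → 8.5% → $1.15
Leather boots $277.73: clothing & footwear, $110.00 or more → 10% → $27.77
Pet grooming $108.57: labor services → 3.5% → $3.80
Watch battery replacement $12.00: labor services → 3.5% → $0.42
Total tax = $0.12 + $0.88 + $1.24 + $1.15 + $27.77 + $3.80 + $0.42 = $35.38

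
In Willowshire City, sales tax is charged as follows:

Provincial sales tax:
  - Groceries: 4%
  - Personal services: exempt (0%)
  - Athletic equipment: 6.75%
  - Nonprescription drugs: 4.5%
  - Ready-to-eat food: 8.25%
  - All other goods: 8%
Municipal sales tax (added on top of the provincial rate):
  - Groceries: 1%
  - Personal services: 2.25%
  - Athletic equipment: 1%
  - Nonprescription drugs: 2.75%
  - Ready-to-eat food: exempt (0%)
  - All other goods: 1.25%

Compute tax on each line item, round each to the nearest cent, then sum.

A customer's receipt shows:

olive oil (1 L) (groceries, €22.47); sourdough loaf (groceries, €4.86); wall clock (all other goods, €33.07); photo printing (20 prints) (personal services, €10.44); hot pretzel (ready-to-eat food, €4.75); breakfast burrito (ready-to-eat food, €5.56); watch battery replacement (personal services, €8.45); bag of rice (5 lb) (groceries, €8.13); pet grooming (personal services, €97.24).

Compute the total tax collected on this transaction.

Olive oil (1 L) €22.47: groceries → 4% + 1% municipal = 5% → €1.12
Sourdough loaf €4.86: groceries → 4% + 1% municipal = 5% → €0.24
Wall clock €33.07: all other goods → 8% + 1.25% municipal = 9.25% → €3.06
Photo printing (20 prints) €10.44: personal services → 0% + 2.25% municipal = 2.25% → €0.23
Hot pretzel €4.75: ready-to-eat food → 8.25% + 0% municipal = 8.25% → €0.39
Breakfast burrito €5.56: ready-to-eat food → 8.25% + 0% municipal = 8.25% → €0.46
Watch battery replacement €8.45: personal services → 0% + 2.25% municipal = 2.25% → €0.19
Bag of rice (5 lb) €8.13: groceries → 4% + 1% municipal = 5% → €0.41
Pet grooming €97.24: personal services → 0% + 2.25% municipal = 2.25% → €2.19
Total tax = €1.12 + €0.24 + €3.06 + €0.23 + €0.39 + €0.46 + €0.19 + €0.41 + €2.19 = €8.29

€8.29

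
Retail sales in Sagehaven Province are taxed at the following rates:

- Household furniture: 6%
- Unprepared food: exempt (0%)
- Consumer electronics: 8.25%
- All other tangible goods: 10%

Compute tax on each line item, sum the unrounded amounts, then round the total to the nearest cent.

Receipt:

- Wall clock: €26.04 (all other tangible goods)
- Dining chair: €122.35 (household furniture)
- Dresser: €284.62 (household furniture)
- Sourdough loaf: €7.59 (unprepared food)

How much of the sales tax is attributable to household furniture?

€24.42

Dining chair €122.35: household furniture → 6% → €7.341
Dresser €284.62: household furniture → 6% → €17.0772
Tax on household furniture: unrounded sum = €24.4182 → €24.42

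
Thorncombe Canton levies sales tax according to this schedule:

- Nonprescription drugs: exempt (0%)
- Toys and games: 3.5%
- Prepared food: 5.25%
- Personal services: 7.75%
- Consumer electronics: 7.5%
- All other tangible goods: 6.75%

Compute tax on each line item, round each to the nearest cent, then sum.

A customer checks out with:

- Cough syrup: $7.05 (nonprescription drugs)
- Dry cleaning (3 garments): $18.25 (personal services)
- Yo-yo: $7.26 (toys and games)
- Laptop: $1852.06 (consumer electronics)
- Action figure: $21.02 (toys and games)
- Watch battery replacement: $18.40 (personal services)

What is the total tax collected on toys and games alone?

Yo-yo $7.26: toys and games → 3.5% → $0.25
Action figure $21.02: toys and games → 3.5% → $0.74
Tax on toys and games = $0.25 + $0.74 = $0.99

$0.99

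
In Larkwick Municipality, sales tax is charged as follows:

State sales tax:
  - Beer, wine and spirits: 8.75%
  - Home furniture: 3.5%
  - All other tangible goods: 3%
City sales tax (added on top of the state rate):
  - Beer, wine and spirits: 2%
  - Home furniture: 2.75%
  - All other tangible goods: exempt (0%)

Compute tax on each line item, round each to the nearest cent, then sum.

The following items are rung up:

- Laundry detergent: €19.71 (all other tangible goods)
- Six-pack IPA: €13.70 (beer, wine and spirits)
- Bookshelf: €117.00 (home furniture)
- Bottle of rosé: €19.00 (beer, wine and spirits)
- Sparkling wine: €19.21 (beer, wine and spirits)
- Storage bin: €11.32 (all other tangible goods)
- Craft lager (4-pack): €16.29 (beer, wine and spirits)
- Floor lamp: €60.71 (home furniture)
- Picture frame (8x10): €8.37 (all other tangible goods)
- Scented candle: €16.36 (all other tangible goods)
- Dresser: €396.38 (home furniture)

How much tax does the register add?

Laundry detergent €19.71: all other tangible goods → 3% + 0% city = 3% → €0.59
Six-pack IPA €13.70: beer, wine and spirits → 8.75% + 2% city = 10.75% → €1.47
Bookshelf €117.00: home furniture → 3.5% + 2.75% city = 6.25% → €7.31
Bottle of rosé €19.00: beer, wine and spirits → 8.75% + 2% city = 10.75% → €2.04
Sparkling wine €19.21: beer, wine and spirits → 8.75% + 2% city = 10.75% → €2.07
Storage bin €11.32: all other tangible goods → 3% + 0% city = 3% → €0.34
Craft lager (4-pack) €16.29: beer, wine and spirits → 8.75% + 2% city = 10.75% → €1.75
Floor lamp €60.71: home furniture → 3.5% + 2.75% city = 6.25% → €3.79
Picture frame (8x10) €8.37: all other tangible goods → 3% + 0% city = 3% → €0.25
Scented candle €16.36: all other tangible goods → 3% + 0% city = 3% → €0.49
Dresser €396.38: home furniture → 3.5% + 2.75% city = 6.25% → €24.77
Total tax = €0.59 + €1.47 + €7.31 + €2.04 + €2.07 + €0.34 + €1.75 + €3.79 + €0.25 + €0.49 + €24.77 = €44.87

€44.87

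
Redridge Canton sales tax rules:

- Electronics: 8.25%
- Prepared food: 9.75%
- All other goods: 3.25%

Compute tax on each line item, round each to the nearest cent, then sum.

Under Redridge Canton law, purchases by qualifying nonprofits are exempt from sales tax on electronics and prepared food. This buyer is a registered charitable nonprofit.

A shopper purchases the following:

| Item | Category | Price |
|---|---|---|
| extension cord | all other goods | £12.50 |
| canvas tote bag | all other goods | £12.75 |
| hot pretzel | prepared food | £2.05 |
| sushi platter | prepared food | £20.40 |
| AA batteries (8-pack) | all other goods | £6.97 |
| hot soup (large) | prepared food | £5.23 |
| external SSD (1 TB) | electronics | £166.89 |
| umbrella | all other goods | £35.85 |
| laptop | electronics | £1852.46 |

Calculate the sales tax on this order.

Extension cord £12.50: all other goods → 3.25% → £0.41
Canvas tote bag £12.75: all other goods → 3.25% → £0.41
Hot pretzel £2.05: prepared food, buyer-exempt → 0% → £0.00
Sushi platter £20.40: prepared food, buyer-exempt → 0% → £0.00
AA batteries (8-pack) £6.97: all other goods → 3.25% → £0.23
Hot soup (large) £5.23: prepared food, buyer-exempt → 0% → £0.00
External SSD (1 TB) £166.89: electronics, buyer-exempt → 0% → £0.00
Umbrella £35.85: all other goods → 3.25% → £1.17
Laptop £1852.46: electronics, buyer-exempt → 0% → £0.00
Total tax = £0.41 + £0.41 + £0.23 + £1.17 = £2.22

£2.22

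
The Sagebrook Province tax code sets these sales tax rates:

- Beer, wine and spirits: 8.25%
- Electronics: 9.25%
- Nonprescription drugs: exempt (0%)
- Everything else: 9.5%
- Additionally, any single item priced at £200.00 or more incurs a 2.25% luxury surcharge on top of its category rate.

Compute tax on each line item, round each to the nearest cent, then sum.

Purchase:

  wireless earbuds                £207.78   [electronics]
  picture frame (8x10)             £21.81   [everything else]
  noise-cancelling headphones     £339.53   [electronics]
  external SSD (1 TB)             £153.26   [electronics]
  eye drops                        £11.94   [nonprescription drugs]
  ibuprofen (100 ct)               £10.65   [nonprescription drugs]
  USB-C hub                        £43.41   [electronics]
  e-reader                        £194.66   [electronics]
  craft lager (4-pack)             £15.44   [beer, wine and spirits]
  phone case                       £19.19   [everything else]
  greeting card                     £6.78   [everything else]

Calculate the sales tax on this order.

£104.95

Wireless earbuds £207.78: electronics → 9.25% + 2.25% surcharge = 11.5% → £23.89
Picture frame (8x10) £21.81: everything else → 9.5% → £2.07
Noise-cancelling headphones £339.53: electronics → 9.25% + 2.25% surcharge = 11.5% → £39.05
External SSD (1 TB) £153.26: electronics → 9.25% → £14.18
Eye drops £11.94: nonprescription drugs → 0% → £0.00
Ibuprofen (100 ct) £10.65: nonprescription drugs → 0% → £0.00
USB-C hub £43.41: electronics → 9.25% → £4.02
E-reader £194.66: electronics → 9.25% → £18.01
Craft lager (4-pack) £15.44: beer, wine and spirits → 8.25% → £1.27
Phone case £19.19: everything else → 9.5% → £1.82
Greeting card £6.78: everything else → 9.5% → £0.64
Total tax = £23.89 + £2.07 + £39.05 + £14.18 + £4.02 + £18.01 + £1.27 + £1.82 + £0.64 = £104.95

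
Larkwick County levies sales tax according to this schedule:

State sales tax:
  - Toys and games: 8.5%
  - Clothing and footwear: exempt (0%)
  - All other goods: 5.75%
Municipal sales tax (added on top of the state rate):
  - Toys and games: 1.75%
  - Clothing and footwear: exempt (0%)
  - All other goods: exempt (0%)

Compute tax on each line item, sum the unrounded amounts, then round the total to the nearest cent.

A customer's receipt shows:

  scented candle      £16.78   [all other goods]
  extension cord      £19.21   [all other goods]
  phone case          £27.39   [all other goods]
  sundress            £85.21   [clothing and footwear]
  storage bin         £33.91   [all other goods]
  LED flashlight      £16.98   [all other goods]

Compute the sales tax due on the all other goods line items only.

Scented candle £16.78: all other goods → 5.75% + 0% municipal = 5.75% → £0.96485
Extension cord £19.21: all other goods → 5.75% + 0% municipal = 5.75% → £1.104575
Phone case £27.39: all other goods → 5.75% + 0% municipal = 5.75% → £1.574925
Storage bin £33.91: all other goods → 5.75% + 0% municipal = 5.75% → £1.949825
LED flashlight £16.98: all other goods → 5.75% + 0% municipal = 5.75% → £0.97635
Tax on all other goods: unrounded sum = £6.570525 → £6.57

£6.57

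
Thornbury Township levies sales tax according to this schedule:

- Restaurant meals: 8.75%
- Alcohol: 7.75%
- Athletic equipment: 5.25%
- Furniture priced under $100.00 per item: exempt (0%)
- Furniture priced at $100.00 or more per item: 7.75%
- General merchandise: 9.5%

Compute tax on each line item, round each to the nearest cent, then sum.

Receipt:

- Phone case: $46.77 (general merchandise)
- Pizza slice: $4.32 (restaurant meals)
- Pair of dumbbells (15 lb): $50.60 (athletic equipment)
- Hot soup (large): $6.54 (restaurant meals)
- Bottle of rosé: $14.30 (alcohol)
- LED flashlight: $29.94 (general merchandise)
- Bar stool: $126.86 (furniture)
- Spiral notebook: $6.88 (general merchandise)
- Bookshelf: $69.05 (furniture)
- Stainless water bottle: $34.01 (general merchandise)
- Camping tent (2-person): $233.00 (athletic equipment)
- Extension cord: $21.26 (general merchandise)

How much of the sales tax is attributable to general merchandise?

Phone case $46.77: general merchandise → 9.5% → $4.44
LED flashlight $29.94: general merchandise → 9.5% → $2.84
Spiral notebook $6.88: general merchandise → 9.5% → $0.65
Stainless water bottle $34.01: general merchandise → 9.5% → $3.23
Extension cord $21.26: general merchandise → 9.5% → $2.02
Tax on general merchandise = $4.44 + $2.84 + $0.65 + $3.23 + $2.02 = $13.18

$13.18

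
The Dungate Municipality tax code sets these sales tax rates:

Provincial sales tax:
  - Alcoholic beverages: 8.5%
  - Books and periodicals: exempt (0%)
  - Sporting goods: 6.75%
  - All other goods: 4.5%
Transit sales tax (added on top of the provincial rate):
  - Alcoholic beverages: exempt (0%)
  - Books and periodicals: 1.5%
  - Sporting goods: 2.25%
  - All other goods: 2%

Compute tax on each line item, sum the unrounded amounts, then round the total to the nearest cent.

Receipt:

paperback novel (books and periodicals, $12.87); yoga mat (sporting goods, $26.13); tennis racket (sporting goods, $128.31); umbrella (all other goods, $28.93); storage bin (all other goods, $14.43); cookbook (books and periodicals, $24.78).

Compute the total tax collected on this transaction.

Paperback novel $12.87: books and periodicals → 0% + 1.5% transit = 1.5% → $0.19305
Yoga mat $26.13: sporting goods → 6.75% + 2.25% transit = 9% → $2.3517
Tennis racket $128.31: sporting goods → 6.75% + 2.25% transit = 9% → $11.5479
Umbrella $28.93: all other goods → 4.5% + 2% transit = 6.5% → $1.88045
Storage bin $14.43: all other goods → 4.5% + 2% transit = 6.5% → $0.93795
Cookbook $24.78: books and periodicals → 0% + 1.5% transit = 1.5% → $0.3717
Unrounded tax sum = $17.28275 → $17.28

$17.28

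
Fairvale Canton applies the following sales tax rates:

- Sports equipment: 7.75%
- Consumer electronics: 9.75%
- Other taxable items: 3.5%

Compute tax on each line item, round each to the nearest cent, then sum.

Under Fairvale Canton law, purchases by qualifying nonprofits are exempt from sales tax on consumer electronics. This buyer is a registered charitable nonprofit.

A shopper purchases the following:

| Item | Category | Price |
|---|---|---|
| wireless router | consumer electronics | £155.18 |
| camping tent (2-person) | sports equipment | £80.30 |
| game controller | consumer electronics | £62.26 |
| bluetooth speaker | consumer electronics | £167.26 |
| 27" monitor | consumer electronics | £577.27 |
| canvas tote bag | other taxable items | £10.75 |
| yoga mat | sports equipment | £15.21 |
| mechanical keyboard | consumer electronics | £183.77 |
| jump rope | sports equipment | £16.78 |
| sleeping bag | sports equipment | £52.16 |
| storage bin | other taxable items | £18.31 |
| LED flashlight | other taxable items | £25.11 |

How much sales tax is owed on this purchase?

£14.64

Wireless router £155.18: consumer electronics, buyer-exempt → 0% → £0.00
Camping tent (2-person) £80.30: sports equipment → 7.75% → £6.22
Game controller £62.26: consumer electronics, buyer-exempt → 0% → £0.00
Bluetooth speaker £167.26: consumer electronics, buyer-exempt → 0% → £0.00
27" monitor £577.27: consumer electronics, buyer-exempt → 0% → £0.00
Canvas tote bag £10.75: other taxable items → 3.5% → £0.38
Yoga mat £15.21: sports equipment → 7.75% → £1.18
Mechanical keyboard £183.77: consumer electronics, buyer-exempt → 0% → £0.00
Jump rope £16.78: sports equipment → 7.75% → £1.30
Sleeping bag £52.16: sports equipment → 7.75% → £4.04
Storage bin £18.31: other taxable items → 3.5% → £0.64
LED flashlight £25.11: other taxable items → 3.5% → £0.88
Total tax = £6.22 + £0.38 + £1.18 + £1.30 + £4.04 + £0.64 + £0.88 = £14.64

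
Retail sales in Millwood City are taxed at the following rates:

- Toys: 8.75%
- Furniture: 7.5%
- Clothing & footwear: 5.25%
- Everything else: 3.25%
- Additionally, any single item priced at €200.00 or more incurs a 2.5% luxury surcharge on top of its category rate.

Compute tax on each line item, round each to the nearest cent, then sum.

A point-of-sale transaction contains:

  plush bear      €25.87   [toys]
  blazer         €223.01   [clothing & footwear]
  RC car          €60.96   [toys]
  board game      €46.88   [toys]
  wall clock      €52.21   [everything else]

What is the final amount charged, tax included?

€439.60

Plush bear €25.87: toys → 8.75% → €2.26
Blazer €223.01: clothing & footwear → 5.25% + 2.5% surcharge = 7.75% → €17.28
RC car €60.96: toys → 8.75% → €5.33
Board game €46.88: toys → 8.75% → €4.10
Wall clock €52.21: everything else → 3.25% → €1.70
Subtotal = €408.93; tax = €30.67; total due = €439.60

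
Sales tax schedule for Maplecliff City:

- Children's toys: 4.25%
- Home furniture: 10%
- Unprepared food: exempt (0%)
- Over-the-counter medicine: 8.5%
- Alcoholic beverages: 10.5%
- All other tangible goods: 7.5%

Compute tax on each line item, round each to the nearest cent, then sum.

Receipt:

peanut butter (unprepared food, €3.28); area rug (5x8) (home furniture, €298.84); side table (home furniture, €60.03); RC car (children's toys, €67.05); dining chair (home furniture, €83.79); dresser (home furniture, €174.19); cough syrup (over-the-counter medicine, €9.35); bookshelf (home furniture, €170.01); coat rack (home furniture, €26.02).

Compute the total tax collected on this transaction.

€84.92

Peanut butter €3.28: unprepared food → 0% → €0.00
Area rug (5x8) €298.84: home furniture → 10% → €29.88
Side table €60.03: home furniture → 10% → €6.00
RC car €67.05: children's toys → 4.25% → €2.85
Dining chair €83.79: home furniture → 10% → €8.38
Dresser €174.19: home furniture → 10% → €17.42
Cough syrup €9.35: over-the-counter medicine → 8.5% → €0.79
Bookshelf €170.01: home furniture → 10% → €17.00
Coat rack €26.02: home furniture → 10% → €2.60
Total tax = €29.88 + €6.00 + €2.85 + €8.38 + €17.42 + €0.79 + €17.00 + €2.60 = €84.92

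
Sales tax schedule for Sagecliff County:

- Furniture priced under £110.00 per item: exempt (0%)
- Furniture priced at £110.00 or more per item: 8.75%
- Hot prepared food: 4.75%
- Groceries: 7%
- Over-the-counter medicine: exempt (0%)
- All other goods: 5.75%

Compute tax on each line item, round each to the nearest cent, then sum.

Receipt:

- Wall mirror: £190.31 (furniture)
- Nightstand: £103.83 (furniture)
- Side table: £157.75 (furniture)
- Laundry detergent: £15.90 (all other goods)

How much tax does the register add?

Wall mirror £190.31: furniture, £110.00 or more → 8.75% → £16.65
Nightstand £103.83: furniture, under £110.00 → 0% → £0.00
Side table £157.75: furniture, £110.00 or more → 8.75% → £13.80
Laundry detergent £15.90: all other goods → 5.75% → £0.91
Total tax = £16.65 + £13.80 + £0.91 = £31.36

£31.36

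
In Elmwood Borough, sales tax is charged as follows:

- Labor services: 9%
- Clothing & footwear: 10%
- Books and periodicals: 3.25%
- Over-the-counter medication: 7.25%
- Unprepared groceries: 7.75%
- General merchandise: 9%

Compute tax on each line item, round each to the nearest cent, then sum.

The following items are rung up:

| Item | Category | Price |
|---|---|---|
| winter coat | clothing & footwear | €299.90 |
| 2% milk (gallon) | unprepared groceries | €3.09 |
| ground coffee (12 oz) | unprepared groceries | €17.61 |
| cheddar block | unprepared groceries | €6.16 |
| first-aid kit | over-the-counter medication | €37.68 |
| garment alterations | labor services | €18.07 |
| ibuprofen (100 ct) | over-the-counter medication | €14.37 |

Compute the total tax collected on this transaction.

€37.47

Winter coat €299.90: clothing & footwear → 10% → €29.99
2% milk (gallon) €3.09: unprepared groceries → 7.75% → €0.24
Ground coffee (12 oz) €17.61: unprepared groceries → 7.75% → €1.36
Cheddar block €6.16: unprepared groceries → 7.75% → €0.48
First-aid kit €37.68: over-the-counter medication → 7.25% → €2.73
Garment alterations €18.07: labor services → 9% → €1.63
Ibuprofen (100 ct) €14.37: over-the-counter medication → 7.25% → €1.04
Total tax = €29.99 + €0.24 + €1.36 + €0.48 + €2.73 + €1.63 + €1.04 = €37.47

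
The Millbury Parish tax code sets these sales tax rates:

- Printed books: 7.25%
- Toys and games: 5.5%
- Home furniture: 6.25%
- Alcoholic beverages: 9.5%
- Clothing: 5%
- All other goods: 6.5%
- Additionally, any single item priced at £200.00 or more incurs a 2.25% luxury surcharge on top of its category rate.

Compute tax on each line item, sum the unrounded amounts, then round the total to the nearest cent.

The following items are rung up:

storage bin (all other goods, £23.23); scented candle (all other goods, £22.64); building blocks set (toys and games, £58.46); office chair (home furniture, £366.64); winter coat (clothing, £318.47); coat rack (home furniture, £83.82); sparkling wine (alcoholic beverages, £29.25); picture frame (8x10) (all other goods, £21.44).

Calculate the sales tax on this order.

Storage bin £23.23: all other goods → 6.5% → £1.50995
Scented candle £22.64: all other goods → 6.5% → £1.4716
Building blocks set £58.46: toys and games → 5.5% → £3.2153
Office chair £366.64: home furniture → 6.25% + 2.25% surcharge = 8.5% → £31.1644
Winter coat £318.47: clothing → 5% + 2.25% surcharge = 7.25% → £23.089075
Coat rack £83.82: home furniture → 6.25% → £5.23875
Sparkling wine £29.25: alcoholic beverages → 9.5% → £2.77875
Picture frame (8x10) £21.44: all other goods → 6.5% → £1.3936
Unrounded tax sum = £69.861425 → £69.86

£69.86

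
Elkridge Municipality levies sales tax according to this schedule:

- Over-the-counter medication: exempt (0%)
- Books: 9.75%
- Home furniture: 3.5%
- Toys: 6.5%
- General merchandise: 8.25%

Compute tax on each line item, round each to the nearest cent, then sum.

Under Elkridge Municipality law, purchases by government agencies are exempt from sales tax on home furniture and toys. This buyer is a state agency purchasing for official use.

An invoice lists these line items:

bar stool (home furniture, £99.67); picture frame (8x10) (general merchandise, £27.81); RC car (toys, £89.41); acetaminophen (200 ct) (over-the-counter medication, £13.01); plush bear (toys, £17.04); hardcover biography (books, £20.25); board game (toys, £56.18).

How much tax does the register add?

£4.26

Bar stool £99.67: home furniture, buyer-exempt → 0% → £0.00
Picture frame (8x10) £27.81: general merchandise → 8.25% → £2.29
RC car £89.41: toys, buyer-exempt → 0% → £0.00
Acetaminophen (200 ct) £13.01: over-the-counter medication → 0% → £0.00
Plush bear £17.04: toys, buyer-exempt → 0% → £0.00
Hardcover biography £20.25: books → 9.75% → £1.97
Board game £56.18: toys, buyer-exempt → 0% → £0.00
Total tax = £2.29 + £1.97 = £4.26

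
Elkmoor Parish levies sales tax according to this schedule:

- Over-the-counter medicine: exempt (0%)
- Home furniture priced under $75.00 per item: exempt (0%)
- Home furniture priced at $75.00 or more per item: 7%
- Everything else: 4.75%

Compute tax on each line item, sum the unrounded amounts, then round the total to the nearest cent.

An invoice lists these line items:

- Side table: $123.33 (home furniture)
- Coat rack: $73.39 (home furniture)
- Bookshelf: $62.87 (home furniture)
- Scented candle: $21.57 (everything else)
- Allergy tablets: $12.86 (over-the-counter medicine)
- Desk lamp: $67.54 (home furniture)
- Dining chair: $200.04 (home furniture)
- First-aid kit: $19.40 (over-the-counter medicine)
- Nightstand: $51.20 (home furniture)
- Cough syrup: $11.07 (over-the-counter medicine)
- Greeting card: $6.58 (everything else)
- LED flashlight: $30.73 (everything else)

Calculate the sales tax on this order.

Side table $123.33: home furniture, $75.00 or more → 7% → $8.6331
Coat rack $73.39: home furniture, under $75.00 → 0% → $0.00
Bookshelf $62.87: home furniture, under $75.00 → 0% → $0.00
Scented candle $21.57: everything else → 4.75% → $1.024575
Allergy tablets $12.86: over-the-counter medicine → 0% → $0.00
Desk lamp $67.54: home furniture, under $75.00 → 0% → $0.00
Dining chair $200.04: home furniture, $75.00 or more → 7% → $14.0028
First-aid kit $19.40: over-the-counter medicine → 0% → $0.00
Nightstand $51.20: home furniture, under $75.00 → 0% → $0.00
Cough syrup $11.07: over-the-counter medicine → 0% → $0.00
Greeting card $6.58: everything else → 4.75% → $0.31255
LED flashlight $30.73: everything else → 4.75% → $1.459675
Unrounded tax sum = $25.4327 → $25.43

$25.43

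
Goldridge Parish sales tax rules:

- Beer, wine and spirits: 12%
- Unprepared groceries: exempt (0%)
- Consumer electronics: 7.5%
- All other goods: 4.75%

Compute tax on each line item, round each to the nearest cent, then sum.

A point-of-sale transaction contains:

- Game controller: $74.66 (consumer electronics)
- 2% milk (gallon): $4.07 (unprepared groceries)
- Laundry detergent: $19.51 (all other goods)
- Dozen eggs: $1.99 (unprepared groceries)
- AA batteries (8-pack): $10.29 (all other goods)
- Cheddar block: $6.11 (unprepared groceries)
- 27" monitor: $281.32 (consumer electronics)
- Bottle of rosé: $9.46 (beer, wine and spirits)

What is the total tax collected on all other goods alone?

Laundry detergent $19.51: all other goods → 4.75% → $0.93
AA batteries (8-pack) $10.29: all other goods → 4.75% → $0.49
Tax on all other goods = $0.93 + $0.49 = $1.42

$1.42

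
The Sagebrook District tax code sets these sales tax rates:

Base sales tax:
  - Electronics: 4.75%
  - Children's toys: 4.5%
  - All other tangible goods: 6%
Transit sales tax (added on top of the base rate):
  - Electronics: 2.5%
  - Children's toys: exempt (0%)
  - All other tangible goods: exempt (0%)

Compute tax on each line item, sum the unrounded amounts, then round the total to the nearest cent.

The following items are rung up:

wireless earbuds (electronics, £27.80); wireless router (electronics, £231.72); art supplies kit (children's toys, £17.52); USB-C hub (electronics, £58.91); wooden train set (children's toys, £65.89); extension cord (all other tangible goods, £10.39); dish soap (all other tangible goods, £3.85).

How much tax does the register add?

Wireless earbuds £27.80: electronics → 4.75% + 2.5% transit = 7.25% → £2.0155
Wireless router £231.72: electronics → 4.75% + 2.5% transit = 7.25% → £16.7997
Art supplies kit £17.52: children's toys → 4.5% + 0% transit = 4.5% → £0.7884
USB-C hub £58.91: electronics → 4.75% + 2.5% transit = 7.25% → £4.270975
Wooden train set £65.89: children's toys → 4.5% + 0% transit = 4.5% → £2.96505
Extension cord £10.39: all other tangible goods → 6% + 0% transit = 6% → £0.6234
Dish soap £3.85: all other tangible goods → 6% + 0% transit = 6% → £0.231
Unrounded tax sum = £27.694025 → £27.69

£27.69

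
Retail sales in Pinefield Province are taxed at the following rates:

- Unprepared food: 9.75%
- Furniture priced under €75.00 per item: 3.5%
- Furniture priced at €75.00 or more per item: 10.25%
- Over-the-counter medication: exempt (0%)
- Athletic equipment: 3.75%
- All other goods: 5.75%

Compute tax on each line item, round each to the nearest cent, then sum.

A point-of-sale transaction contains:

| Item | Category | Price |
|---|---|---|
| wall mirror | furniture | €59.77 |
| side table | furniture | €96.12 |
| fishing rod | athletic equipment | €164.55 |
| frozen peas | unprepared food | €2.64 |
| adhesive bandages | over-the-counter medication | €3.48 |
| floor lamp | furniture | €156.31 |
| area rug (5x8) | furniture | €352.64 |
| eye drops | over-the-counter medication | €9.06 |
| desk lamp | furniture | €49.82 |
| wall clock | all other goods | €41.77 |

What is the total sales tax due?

Wall mirror €59.77: furniture, under €75.00 → 3.5% → €2.09
Side table €96.12: furniture, €75.00 or more → 10.25% → €9.85
Fishing rod €164.55: athletic equipment → 3.75% → €6.17
Frozen peas €2.64: unprepared food → 9.75% → €0.26
Adhesive bandages €3.48: over-the-counter medication → 0% → €0.00
Floor lamp €156.31: furniture, €75.00 or more → 10.25% → €16.02
Area rug (5x8) €352.64: furniture, €75.00 or more → 10.25% → €36.15
Eye drops €9.06: over-the-counter medication → 0% → €0.00
Desk lamp €49.82: furniture, under €75.00 → 3.5% → €1.74
Wall clock €41.77: all other goods → 5.75% → €2.40
Total tax = €2.09 + €9.85 + €6.17 + €0.26 + €16.02 + €36.15 + €1.74 + €2.40 = €74.68

€74.68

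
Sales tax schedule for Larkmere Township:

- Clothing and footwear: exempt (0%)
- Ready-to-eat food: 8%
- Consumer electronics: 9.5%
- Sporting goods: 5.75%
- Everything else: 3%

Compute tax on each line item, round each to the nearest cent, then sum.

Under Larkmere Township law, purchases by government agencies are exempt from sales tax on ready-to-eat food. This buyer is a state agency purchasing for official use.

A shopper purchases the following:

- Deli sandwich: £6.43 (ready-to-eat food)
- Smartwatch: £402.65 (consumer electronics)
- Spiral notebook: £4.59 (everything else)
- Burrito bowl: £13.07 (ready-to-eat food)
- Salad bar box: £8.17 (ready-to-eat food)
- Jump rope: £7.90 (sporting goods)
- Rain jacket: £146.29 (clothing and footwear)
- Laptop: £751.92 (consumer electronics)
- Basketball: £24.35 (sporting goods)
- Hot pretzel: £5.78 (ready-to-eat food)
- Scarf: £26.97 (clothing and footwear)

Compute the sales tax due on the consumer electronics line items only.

£109.68

Smartwatch £402.65: consumer electronics → 9.5% → £38.25
Laptop £751.92: consumer electronics → 9.5% → £71.43
Tax on consumer electronics = £38.25 + £71.43 = £109.68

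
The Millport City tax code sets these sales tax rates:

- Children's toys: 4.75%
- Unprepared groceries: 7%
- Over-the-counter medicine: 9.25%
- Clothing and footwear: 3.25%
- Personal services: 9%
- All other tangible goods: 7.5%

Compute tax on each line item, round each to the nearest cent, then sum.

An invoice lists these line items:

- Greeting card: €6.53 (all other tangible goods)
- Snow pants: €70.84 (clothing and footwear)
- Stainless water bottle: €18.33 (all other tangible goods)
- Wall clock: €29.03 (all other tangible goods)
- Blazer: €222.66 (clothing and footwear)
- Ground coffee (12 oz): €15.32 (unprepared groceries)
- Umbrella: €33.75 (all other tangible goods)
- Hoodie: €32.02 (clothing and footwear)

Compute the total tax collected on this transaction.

Greeting card €6.53: all other tangible goods → 7.5% → €0.49
Snow pants €70.84: clothing and footwear → 3.25% → €2.30
Stainless water bottle €18.33: all other tangible goods → 7.5% → €1.37
Wall clock €29.03: all other tangible goods → 7.5% → €2.18
Blazer €222.66: clothing and footwear → 3.25% → €7.24
Ground coffee (12 oz) €15.32: unprepared groceries → 7% → €1.07
Umbrella €33.75: all other tangible goods → 7.5% → €2.53
Hoodie €32.02: clothing and footwear → 3.25% → €1.04
Total tax = €0.49 + €2.30 + €1.37 + €2.18 + €7.24 + €1.07 + €2.53 + €1.04 = €18.22

€18.22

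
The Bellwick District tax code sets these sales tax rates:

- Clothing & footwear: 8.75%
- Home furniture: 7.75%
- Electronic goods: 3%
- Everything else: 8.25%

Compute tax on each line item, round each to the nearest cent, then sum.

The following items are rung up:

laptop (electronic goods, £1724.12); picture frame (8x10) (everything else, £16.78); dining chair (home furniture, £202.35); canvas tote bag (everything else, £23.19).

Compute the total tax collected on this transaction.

£70.69

Laptop £1724.12: electronic goods → 3% → £51.72
Picture frame (8x10) £16.78: everything else → 8.25% → £1.38
Dining chair £202.35: home furniture → 7.75% → £15.68
Canvas tote bag £23.19: everything else → 8.25% → £1.91
Total tax = £51.72 + £1.38 + £15.68 + £1.91 = £70.69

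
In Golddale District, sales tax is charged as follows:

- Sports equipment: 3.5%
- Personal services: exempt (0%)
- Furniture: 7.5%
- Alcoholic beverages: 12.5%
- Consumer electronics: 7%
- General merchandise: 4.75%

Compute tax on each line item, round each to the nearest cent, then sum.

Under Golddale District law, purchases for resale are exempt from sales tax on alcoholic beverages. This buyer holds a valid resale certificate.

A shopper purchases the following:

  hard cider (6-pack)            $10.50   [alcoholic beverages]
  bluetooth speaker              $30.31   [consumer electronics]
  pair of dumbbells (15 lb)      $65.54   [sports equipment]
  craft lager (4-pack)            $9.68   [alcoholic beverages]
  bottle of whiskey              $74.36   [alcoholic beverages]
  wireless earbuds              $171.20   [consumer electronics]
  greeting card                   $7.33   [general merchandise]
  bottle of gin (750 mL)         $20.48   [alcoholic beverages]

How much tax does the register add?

Hard cider (6-pack) $10.50: alcoholic beverages, buyer-exempt → 0% → $0.00
Bluetooth speaker $30.31: consumer electronics → 7% → $2.12
Pair of dumbbells (15 lb) $65.54: sports equipment → 3.5% → $2.29
Craft lager (4-pack) $9.68: alcoholic beverages, buyer-exempt → 0% → $0.00
Bottle of whiskey $74.36: alcoholic beverages, buyer-exempt → 0% → $0.00
Wireless earbuds $171.20: consumer electronics → 7% → $11.98
Greeting card $7.33: general merchandise → 4.75% → $0.35
Bottle of gin (750 mL) $20.48: alcoholic beverages, buyer-exempt → 0% → $0.00
Total tax = $2.12 + $2.29 + $11.98 + $0.35 = $16.74

$16.74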